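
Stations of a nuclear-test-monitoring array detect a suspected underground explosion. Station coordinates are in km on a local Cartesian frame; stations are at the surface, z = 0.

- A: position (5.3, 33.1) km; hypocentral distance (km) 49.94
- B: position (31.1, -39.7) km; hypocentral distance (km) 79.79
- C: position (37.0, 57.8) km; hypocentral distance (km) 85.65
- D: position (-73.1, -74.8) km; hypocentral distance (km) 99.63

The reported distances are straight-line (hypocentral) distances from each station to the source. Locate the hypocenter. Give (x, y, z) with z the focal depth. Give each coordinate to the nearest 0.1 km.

Each station gives a sphere (x−x_i)² + (y−y_i)² + z² = d_i² (stations at z=0).
Subtracting the A sphere from B and C: z² cancels, leaving linear equations in x and y:
51.6 x − 145.6 y = -2452.84
63.4 x + 49.4 y = -1255.78
Solving: x ≈ -25.807, y ≈ 7.700 km (keep extra digits for the depth step; rounded: -25.8, 7.7).
Then from the A sphere: z² = 49.94² − (x − 5.3)² − (y − 33.1)² with x = -25.807, y = 7.700, so z ≈ 29.685 ≈ 29.7 km.

x ≈ -25.8 km, y ≈ 7.7 km, depth ≈ 29.7 km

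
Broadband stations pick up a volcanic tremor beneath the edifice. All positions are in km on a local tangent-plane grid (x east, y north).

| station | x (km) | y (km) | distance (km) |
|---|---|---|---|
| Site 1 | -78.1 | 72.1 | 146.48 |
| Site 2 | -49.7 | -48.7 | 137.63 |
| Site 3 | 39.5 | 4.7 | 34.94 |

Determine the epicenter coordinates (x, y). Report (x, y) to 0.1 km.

x ≈ 62.5 km, y ≈ 31.0 km

Circle about each station: (x + 78.1)² + (y − 72.1)² = 146.48²; (x + 49.7)² + (y + 48.7)² = 137.63²; (x − 39.5)² + (y − 4.7)² = 34.94².
Subtracting pairs of circle equations eliminates x²+y² and gives linear equations (the radical axes):
56.8 x − 241.6 y = -3941.87
235.2 x − 134.8 y = 10519.91
Solving the 2×2 system: x ≈ 62.5, y ≈ 31.0 km.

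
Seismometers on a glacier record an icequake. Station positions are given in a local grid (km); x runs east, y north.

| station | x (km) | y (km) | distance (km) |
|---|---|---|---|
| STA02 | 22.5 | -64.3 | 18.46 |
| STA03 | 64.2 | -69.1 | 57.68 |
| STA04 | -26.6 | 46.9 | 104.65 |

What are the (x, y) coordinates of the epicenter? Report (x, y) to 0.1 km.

Circle about each station: (x − 22.5)² + (y + 64.3)² = 18.46²; (x − 64.2)² + (y + 69.1)² = 57.68²; (x + 26.6)² + (y − 46.9)² = 104.65².
Subtracting pairs of circle equations eliminates x²+y² and gives linear equations (the radical axes):
83.4 x − 9.6 y = 1269.50
-98.2 x + 222.4 y = -12344.42
Solving the 2×2 system: x ≈ 9.3, y ≈ -51.4 km.

9.3 km east, -51.4 km north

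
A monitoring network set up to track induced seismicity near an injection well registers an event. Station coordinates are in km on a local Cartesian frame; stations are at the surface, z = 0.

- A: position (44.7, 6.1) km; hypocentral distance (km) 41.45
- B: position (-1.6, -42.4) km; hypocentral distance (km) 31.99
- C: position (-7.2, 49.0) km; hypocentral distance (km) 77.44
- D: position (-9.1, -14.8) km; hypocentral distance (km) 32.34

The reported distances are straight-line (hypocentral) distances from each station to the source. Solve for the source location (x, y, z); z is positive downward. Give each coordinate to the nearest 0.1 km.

Each station gives a sphere (x−x_i)² + (y−y_i)² + z² = d_i² (stations at z=0).
Subtracting the A sphere from B and C: z² cancels, leaving linear equations in x and y:
-92.6 x − 97.0 y = 459.76
-103.8 x + 85.8 y = -3861.31
Solving: x ≈ 18.603, y ≈ -22.498 km (keep extra digits for the depth step; rounded: 18.6, -22.5).
Then from the A sphere: z² = 41.45² − (x − 44.7)² − (y − 6.1)² with x = 18.603, y = -22.498, so z ≈ 14.806 ≈ 14.8 km.

(18.6, -22.5, 14.8)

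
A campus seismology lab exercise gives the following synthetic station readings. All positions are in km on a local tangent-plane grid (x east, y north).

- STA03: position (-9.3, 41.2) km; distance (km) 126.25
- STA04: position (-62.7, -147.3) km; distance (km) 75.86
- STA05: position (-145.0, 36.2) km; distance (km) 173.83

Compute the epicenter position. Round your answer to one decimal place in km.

Circle about each station: (x + 9.3)² + (y − 41.2)² = 126.25²; (x + 62.7)² + (y + 147.3)² = 75.86²; (x + 145.0)² + (y − 36.2)² = 173.83².
Subtracting the STA03 equation from the STA04 and STA05 equations removes the quadratic terms:
-106.8 x − 377.0 y = 34028.97
-271.4 x − 10.0 y = 6273.70
Solving the 2×2 system: x ≈ -20.0, y ≈ -84.6 km.
Check against STA03 (with the unrounded x, y): √((x + 9.3)²+(y − 41.2)²) = 126.25 ≈ 126.25 km. ✓

x ≈ -20.0 km, y ≈ -84.6 km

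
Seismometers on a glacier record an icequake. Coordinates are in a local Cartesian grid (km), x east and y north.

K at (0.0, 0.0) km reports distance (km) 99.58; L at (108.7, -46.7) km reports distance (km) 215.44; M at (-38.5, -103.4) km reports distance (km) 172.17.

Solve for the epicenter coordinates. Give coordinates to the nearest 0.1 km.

Circle about each station: x² + y² = 99.58²; (x − 108.7)² + (y + 46.7)² = 215.44²; (x + 38.5)² + (y + 103.4)² = 172.17².
Subtracting the K equation from the L and M equations removes the quadratic terms:
217.4 x − 93.4 y = -22501.64
-77.0 x − 206.8 y = -7552.52
Solving the 2×2 system: x ≈ -75.7, y ≈ 64.7 km.

(-75.7, 64.7)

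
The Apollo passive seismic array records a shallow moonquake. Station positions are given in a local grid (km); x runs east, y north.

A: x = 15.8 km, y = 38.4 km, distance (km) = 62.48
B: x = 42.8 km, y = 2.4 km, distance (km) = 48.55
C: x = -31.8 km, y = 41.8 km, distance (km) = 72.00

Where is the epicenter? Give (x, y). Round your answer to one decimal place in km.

Circle about each station: (x − 15.8)² + (y − 38.4)² = 62.48²; (x − 42.8)² + (y − 2.4)² = 48.55²; (x + 31.8)² + (y − 41.8)² = 72.00².
Subtracting pairs of circle equations eliminates x²+y² and gives linear equations (the radical axes):
54.0 x − 72.0 y = 1660.05
-95.2 x + 6.8 y = -245.97
Solving the 2×2 system: x ≈ 1.0, y ≈ -22.3 km.

(1.0, -22.3)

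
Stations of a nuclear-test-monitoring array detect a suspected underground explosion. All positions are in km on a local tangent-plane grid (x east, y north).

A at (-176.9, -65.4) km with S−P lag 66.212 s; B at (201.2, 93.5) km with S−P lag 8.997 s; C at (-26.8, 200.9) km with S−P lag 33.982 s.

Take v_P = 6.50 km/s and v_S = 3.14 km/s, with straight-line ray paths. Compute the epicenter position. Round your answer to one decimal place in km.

Distance from S−P lag: d = Δt · v_P v_S / (v_P − v_S) = Δt · (6.50·3.14)/(6.50−3.14) ≈ 6.0744·Δt.
So d_A = 402.20, d_B = 54.65, d_C = 206.42 km.
Circle about each station: (x + 176.9)² + (y + 65.4)² = 402.20²; (x − 201.2)² + (y − 93.5)² = 54.65²; (x + 26.8)² + (y − 200.9)² = 206.42².
Subtracting the A equation from the B and C equations removes the quadratic terms:
756.2 x + 317.8 y = 172431.14
300.2 x + 532.6 y = 124663.90
Solving the 2×2 system: x ≈ 169.9, y ≈ 138.3 km.
Check against A (with the unrounded x, y): √((x + 176.9)²+(y + 65.4)²) = 402.20 ≈ 402.20 km. ✓

x ≈ 169.9 km, y ≈ 138.3 km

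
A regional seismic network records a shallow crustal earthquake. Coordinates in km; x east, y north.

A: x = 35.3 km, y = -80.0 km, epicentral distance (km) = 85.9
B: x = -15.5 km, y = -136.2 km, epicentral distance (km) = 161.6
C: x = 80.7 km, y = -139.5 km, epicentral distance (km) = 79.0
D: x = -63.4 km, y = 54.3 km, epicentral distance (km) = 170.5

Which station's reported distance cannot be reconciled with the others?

C

Solve using three stations at a time. Using A, B, D (subtract circle equations pairwise → linear system) gives (x, y) ≈ (92.0, -15.6).
Distances from that point to each station vs reported:
  A: calculated 85.8 vs reported 85.9 → residual 0.1 km
  B: calculated 161.5 vs reported 161.6 → residual 0.1 km
  C: calculated 124.4 vs reported 79.0 → residual 45.4 km
  D: calculated 170.4 vs reported 170.5 → residual 0.1 km
A, B, D are mutually consistent (residuals ≈ 0); C is off by 45.4 km.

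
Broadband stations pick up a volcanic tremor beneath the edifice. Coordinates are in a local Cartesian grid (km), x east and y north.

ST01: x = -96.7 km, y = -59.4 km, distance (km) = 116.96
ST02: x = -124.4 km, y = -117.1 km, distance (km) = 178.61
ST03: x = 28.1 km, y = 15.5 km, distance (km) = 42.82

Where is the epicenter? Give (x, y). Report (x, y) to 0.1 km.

x ≈ -14.0 km, y ≈ 23.3 km

Circle about each station: (x + 96.7)² + (y + 59.4)² = 116.96²; (x + 124.4)² + (y + 117.1)² = 178.61²; (x − 28.1)² + (y − 15.5)² = 42.82².
Subtracting pairs of circle equations eliminates x²+y² and gives linear equations (the radical axes):
-55.4 x − 115.4 y = -1913.37
249.6 x + 149.8 y = -3.30
Solving the 2×2 system: x ≈ -14.0, y ≈ 23.3 km.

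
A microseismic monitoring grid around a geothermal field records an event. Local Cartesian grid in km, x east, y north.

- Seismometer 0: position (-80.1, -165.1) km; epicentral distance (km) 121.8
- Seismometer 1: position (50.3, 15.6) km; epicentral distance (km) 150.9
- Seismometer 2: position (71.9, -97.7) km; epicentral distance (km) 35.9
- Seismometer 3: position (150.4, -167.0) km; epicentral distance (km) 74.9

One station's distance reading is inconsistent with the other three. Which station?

Solve using three stations at a time. Using Seismometer 1, Seismometer 2, Seismometer 3 (subtract circle equations pairwise → linear system) gives (x, y) ≈ (84.5, -131.4).
Distances from that point to each station vs reported:
  Seismometer 0: calculated 168.0 vs reported 121.8 → residual 46.2 km
  Seismometer 1: calculated 150.9 vs reported 150.9 → residual 0.0 km
  Seismometer 2: calculated 36.0 vs reported 35.9 → residual 0.1 km
  Seismometer 3: calculated 74.9 vs reported 74.9 → residual 0.0 km
Seismometer 1, Seismometer 2, Seismometer 3 are mutually consistent (residuals ≈ 0); Seismometer 0 is off by 46.2 km.

Seismometer 0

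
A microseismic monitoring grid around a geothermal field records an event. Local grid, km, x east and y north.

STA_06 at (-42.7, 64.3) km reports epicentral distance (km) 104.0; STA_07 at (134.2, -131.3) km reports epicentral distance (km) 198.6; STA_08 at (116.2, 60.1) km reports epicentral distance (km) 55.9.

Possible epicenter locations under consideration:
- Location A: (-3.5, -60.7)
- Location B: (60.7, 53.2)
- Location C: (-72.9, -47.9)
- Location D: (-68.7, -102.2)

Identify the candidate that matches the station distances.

Location B

For each candidate, compare |candidate − station| to the reported distance:
Location A: residuals STA_06 27.0, STA_07 43.9, STA_08 114.2 → max 114.2 km
Location B: residuals STA_06 0.0, STA_07 0.0, STA_08 0.0 → max 0.0 km
Location C: residuals STA_06 12.2, STA_07 24.7, STA_08 161.9 → max 161.9 km
Location D: residuals STA_06 64.5, STA_07 6.4, STA_08 190.1 → max 190.1 km
Only Location B has all residuals ≈ 0.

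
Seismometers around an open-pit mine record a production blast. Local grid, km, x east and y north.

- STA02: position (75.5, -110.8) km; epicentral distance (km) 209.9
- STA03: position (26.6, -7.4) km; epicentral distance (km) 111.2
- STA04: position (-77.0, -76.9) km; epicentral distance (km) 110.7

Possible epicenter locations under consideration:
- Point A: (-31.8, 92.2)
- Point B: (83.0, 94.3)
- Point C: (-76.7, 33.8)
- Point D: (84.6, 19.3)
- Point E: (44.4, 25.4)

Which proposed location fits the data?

Point C

For each candidate, compare |candidate − station| to the reported distance:
Point A: residuals STA02 19.7, STA03 4.3, STA04 64.3 → max 64.3 km
Point B: residuals STA02 4.7, STA03 5.1, STA04 123.6 → max 123.6 km
Point C: residuals STA02 0.0, STA03 0.0, STA04 0.0 → max 0.0 km
Point D: residuals STA02 79.5, STA03 47.3, STA04 77.4 → max 79.5 km
Point E: residuals STA02 70.2, STA03 73.9, STA04 48.1 → max 73.9 km
Only Point C has all residuals ≈ 0.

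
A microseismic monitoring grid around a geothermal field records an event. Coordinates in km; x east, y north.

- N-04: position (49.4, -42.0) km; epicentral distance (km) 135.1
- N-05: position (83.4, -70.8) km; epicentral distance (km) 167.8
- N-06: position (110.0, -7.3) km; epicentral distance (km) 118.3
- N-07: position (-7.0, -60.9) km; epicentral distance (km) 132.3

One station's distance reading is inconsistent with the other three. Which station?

Solve using three stations at a time. Using N-04, N-05, N-06 (subtract circle equations pairwise → linear system) gives (x, y) ≈ (47.4, 93.1).
Distances from that point to each station vs reported:
  N-04: calculated 135.1 vs reported 135.1 → residual 0.0 km
  N-05: calculated 167.8 vs reported 167.8 → residual 0.0 km
  N-06: calculated 118.3 vs reported 118.3 → residual 0.0 km
  N-07: calculated 163.3 vs reported 132.3 → residual 31.0 km
N-04, N-05, N-06 are mutually consistent (residuals ≈ 0); N-07 is off by 31.0 km.

N-07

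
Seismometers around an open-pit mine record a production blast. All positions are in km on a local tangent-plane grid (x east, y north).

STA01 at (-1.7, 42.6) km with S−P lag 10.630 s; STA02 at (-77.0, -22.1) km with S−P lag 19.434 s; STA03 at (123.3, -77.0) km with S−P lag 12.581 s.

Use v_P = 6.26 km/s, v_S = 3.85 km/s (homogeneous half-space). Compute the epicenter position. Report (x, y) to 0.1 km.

Distance from S−P lag: d = Δt · v_P v_S / (v_P − v_S) = Δt · (6.26·3.85)/(6.26−3.85) ≈ 10.0004·Δt.
So d_STA01 = 106.30, d_STA02 = 194.35, d_STA03 = 125.82 km.
Circle about each station: (x + 1.7)² + (y − 42.6)² = 106.30²; (x + 77.0)² + (y + 22.1)² = 194.35²; (x − 123.3)² + (y + 77.0)² = 125.82².
Subtracting pairs of circle equations eliminates x²+y² and gives linear equations (the radical axes):
-150.6 x − 129.4 y = -21872.47
250.0 x − 239.2 y = 14783.26
Solving the 2×2 system: x ≈ 104.5, y ≈ 47.4 km.
Check against STA01 (with the unrounded x, y): √((x + 1.7)²+(y − 42.6)²) = 106.31 ≈ 106.30 km. ✓

x ≈ 104.5 km, y ≈ 47.4 km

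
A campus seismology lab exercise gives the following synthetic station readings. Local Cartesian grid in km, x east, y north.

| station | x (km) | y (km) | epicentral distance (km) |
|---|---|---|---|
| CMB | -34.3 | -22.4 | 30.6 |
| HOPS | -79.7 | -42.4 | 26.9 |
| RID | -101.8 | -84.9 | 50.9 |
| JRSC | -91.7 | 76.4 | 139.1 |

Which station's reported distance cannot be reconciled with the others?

Solve using three stations at a time. Using HOPS, RID, JRSC (subtract circle equations pairwise → linear system) gives (x, y) ≈ (-58.2, -58.6).
Distances from that point to each station vs reported:
  CMB: calculated 43.4 vs reported 30.6 → residual 12.8 km
  HOPS: calculated 26.9 vs reported 26.9 → residual 0.0 km
  RID: calculated 50.9 vs reported 50.9 → residual 0.0 km
  JRSC: calculated 139.1 vs reported 139.1 → residual 0.0 km
HOPS, RID, JRSC are mutually consistent (residuals ≈ 0); CMB is off by 12.8 km.

CMB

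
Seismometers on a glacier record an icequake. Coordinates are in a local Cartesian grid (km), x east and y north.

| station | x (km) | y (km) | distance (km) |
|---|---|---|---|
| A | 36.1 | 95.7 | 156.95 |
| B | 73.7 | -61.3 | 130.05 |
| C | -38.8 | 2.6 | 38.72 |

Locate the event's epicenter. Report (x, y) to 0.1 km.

Circle about each station: (x − 36.1)² + (y − 95.7)² = 156.95²; (x − 73.7)² + (y + 61.3)² = 130.05²; (x + 38.8)² + (y − 2.6)² = 38.72².
Subtracting the A equation from the B and C equations removes the quadratic terms:
75.2 x − 314.0 y = 6447.98
-149.8 x − 186.2 y = 14184.56
Solving the 2×2 system: x ≈ -53.3, y ≈ -33.3 km.

(-53.3, -33.3)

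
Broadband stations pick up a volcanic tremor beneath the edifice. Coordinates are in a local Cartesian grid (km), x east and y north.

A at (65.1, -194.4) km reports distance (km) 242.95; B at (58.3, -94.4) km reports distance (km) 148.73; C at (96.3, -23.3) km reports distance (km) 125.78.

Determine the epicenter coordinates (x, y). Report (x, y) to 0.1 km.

Circle about each station: (x − 65.1)² + (y + 194.4)² = 242.95²; (x − 58.3)² + (y + 94.4)² = 148.73²; (x − 96.3)² + (y + 23.3)² = 125.78².
Subtracting the A equation from the B and C equations removes the quadratic terms:
-13.6 x + 200.0 y = 7184.97
62.4 x + 342.2 y = 10991.30
Solving the 2×2 system: x ≈ -15.2, y ≈ 34.9 km.

x ≈ -15.2 km, y ≈ 34.9 km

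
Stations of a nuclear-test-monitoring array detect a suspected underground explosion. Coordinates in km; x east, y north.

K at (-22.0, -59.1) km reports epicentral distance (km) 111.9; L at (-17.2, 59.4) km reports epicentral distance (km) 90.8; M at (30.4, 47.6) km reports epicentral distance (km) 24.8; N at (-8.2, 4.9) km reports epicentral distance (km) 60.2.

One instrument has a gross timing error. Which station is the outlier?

Solve using three stations at a time. Using K, M, N (subtract circle equations pairwise → linear system) gives (x, y) ≈ (47.0, 29.0).
Distances from that point to each station vs reported:
  K: calculated 111.9 vs reported 111.9 → residual 0.0 km
  L: calculated 71.0 vs reported 90.8 → residual 19.8 km
  M: calculated 24.9 vs reported 24.8 → residual 0.1 km
  N: calculated 60.3 vs reported 60.2 → residual 0.1 km
K, M, N are mutually consistent (residuals ≈ 0); L is off by 19.8 km.

L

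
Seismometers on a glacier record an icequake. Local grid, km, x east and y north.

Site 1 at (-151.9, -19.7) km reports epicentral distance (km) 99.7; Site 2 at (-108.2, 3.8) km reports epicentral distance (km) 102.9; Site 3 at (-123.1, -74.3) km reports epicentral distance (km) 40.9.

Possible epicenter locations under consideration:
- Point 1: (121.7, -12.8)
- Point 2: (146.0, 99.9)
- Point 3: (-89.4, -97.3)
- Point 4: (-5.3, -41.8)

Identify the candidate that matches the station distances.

For each candidate, compare |candidate − station| to the reported distance:
Point 1: residuals Site 1 174.0, Site 2 127.6, Site 3 211.5 → max 211.5 km
Point 2: residuals Site 1 221.3, Site 2 168.9, Site 3 279.7 → max 279.7 km
Point 3: residuals Site 1 0.1, Site 2 0.1, Site 3 0.1 → max 0.1 km
Point 4: residuals Site 1 48.6, Site 2 9.7, Site 3 81.3 → max 81.3 km
Only Point 3 has all residuals ≈ 0.

Point 3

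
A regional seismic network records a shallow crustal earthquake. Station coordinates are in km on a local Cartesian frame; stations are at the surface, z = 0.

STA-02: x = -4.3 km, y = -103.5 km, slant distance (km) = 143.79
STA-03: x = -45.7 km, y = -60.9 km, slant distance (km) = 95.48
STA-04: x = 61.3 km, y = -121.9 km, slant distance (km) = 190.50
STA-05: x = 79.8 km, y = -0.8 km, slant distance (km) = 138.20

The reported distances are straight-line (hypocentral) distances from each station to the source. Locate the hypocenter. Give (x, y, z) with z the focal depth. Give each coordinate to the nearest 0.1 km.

x ≈ -51.0 km, y ≈ 28.2 km, depth ≈ 33.9 km

Each station gives a sphere (x−x_i)² + (y−y_i)² + z² = d_i² (stations at z=0).
Subtracting the STA-02 sphere from STA-03 and STA-04: z² cancels, leaving linear equations in x and y:
-82.8 x + 85.2 y = 6625.69
131.2 x − 36.8 y = -7728.13
Solving: x ≈ -50.990, y ≈ 28.213 km (keep extra digits for the depth step; rounded: -51.0, 28.2).
Then from the STA-02 sphere: z² = 143.79² − (x + 4.3)² − (y + 103.5)² with x = -50.990, y = 28.213, so z ≈ 33.872 ≈ 33.9 km.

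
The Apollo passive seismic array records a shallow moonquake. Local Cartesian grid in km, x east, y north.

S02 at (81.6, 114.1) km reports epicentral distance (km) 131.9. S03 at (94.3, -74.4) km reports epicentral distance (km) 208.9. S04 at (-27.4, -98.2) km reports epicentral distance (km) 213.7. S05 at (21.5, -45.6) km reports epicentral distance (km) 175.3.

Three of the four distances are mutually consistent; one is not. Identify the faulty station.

Solve using three stations at a time. Using S02, S04, S05 (subtract circle equations pairwise → linear system) gives (x, y) ≈ (-50.7, 114.5).
Distances from that point to each station vs reported:
  S02: calculated 132.3 vs reported 131.9 → residual 0.4 km
  S03: calculated 238.1 vs reported 208.9 → residual 29.2 km
  S04: calculated 213.9 vs reported 213.7 → residual 0.2 km
  S05: calculated 175.6 vs reported 175.3 → residual 0.3 km
S02, S04, S05 are mutually consistent (residuals ≈ 0); S03 is off by 29.2 km.

S03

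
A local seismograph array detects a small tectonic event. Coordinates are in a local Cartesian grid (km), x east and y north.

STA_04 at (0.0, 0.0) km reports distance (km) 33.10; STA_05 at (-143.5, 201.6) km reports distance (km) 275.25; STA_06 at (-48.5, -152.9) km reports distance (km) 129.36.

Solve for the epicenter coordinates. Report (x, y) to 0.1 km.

Circle about each station: x² + y² = 33.10²; (x + 143.5)² + (y − 201.6)² = 275.25²; (x + 48.5)² + (y + 152.9)² = 129.36².
Subtracting pairs of circle equations eliminates x²+y² and gives linear equations (the radical axes):
-287.0 x + 403.2 y = -13432.14
-97.0 x − 305.8 y = 10092.26
Solving the 2×2 system: x ≈ 0.3, y ≈ -33.1 km.

0.3 km east, -33.1 km north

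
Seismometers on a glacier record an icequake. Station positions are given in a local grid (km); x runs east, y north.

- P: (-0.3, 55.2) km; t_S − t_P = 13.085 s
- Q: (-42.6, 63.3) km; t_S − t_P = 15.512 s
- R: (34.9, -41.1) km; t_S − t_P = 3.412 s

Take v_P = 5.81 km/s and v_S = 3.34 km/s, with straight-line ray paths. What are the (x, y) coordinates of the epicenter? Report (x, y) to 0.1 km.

Distance from S−P lag: d = Δt · v_P v_S / (v_P − v_S) = Δt · (5.81·3.34)/(5.81−3.34) ≈ 7.8564·Δt.
So d_P = 102.80, d_Q = 121.87, d_R = 26.81 km.
Circle about each station: (x + 0.3)² + (y − 55.2)² = 102.80²; (x + 42.6)² + (y − 63.3)² = 121.87²; (x − 34.9)² + (y + 41.1)² = 26.81².
Subtracting pairs of circle equations eliminates x²+y² and gives linear equations (the radical axes):
-84.6 x + 16.2 y = -1509.94
70.4 x − 192.6 y = 9709.15
Solving the 2×2 system: x ≈ 8.8, y ≈ -47.2 km.

(8.8, -47.2)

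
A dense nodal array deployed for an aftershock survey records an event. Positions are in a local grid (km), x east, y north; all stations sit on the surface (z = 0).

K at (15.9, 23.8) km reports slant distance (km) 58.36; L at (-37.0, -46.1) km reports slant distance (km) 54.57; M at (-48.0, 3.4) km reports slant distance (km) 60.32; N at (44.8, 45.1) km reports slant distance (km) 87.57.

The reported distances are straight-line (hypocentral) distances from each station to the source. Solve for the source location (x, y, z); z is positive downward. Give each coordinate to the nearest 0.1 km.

(-3.7, -19.4, 34.0)

Each station gives a sphere (x−x_i)² + (y−y_i)² + z² = d_i² (stations at z=0).
Subtracting the K sphere from L and M: z² cancels, leaving linear equations in x and y:
-105.8 x − 139.8 y = 3102.96
-127.8 x − 40.8 y = 1263.70
Solving: x ≈ -3.695, y ≈ -19.400 km (keep extra digits for the depth step; rounded: -3.7, -19.4).
Then from the K sphere: z² = 58.36² − (x − 15.9)² − (y − 23.8)² with x = -3.695, y = -19.400, so z ≈ 33.995 ≈ 34.0 km.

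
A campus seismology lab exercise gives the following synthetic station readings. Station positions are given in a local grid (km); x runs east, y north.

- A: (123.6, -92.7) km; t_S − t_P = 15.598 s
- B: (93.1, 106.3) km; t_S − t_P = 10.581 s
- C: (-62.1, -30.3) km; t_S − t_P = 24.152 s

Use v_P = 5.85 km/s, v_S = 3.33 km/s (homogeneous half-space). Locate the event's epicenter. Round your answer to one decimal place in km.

(115.4, 27.6)

Distance from S−P lag: d = Δt · v_P v_S / (v_P − v_S) = Δt · (5.85·3.33)/(5.85−3.33) ≈ 7.7304·Δt.
So d_A = 120.58, d_B = 81.79, d_C = 186.70 km.
Circle about each station: (x − 123.6)² + (y + 92.7)² = 120.58²; (x − 93.1)² + (y − 106.3)² = 81.79²; (x + 62.1)² + (y + 30.3)² = 186.70².
Subtracting pairs of circle equations eliminates x²+y² and gives linear equations (the radical axes):
-61.0 x + 398.0 y = 3946.98
-371.4 x + 124.8 y = -39413.10
Solving the 2×2 system: x ≈ 115.4, y ≈ 27.6 km.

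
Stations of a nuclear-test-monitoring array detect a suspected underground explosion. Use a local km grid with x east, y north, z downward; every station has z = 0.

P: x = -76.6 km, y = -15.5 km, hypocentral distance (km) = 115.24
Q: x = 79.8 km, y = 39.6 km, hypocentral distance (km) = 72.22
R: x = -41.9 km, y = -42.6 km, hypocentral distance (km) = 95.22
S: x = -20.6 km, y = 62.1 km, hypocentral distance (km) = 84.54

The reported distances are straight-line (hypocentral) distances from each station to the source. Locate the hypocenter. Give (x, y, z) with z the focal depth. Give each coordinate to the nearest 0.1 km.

(29.3, 6.6, 39.7)

Each station gives a sphere (x−x_i)² + (y−y_i)² + z² = d_i² (stations at z=0).
Subtracting the P sphere from Q and R: z² cancels, leaving linear equations in x and y:
312.8 x + 110.2 y = 9892.92
69.4 x − 54.2 y = 1675.97
Solving: x ≈ 29.302, y ≈ 6.598 km (keep extra digits for the depth step; rounded: 29.3, 6.6).
Then from the P sphere: z² = 115.24² − (x + 76.6)² − (y + 15.5)² with x = 29.302, y = 6.598, so z ≈ 39.708 ≈ 39.7 km.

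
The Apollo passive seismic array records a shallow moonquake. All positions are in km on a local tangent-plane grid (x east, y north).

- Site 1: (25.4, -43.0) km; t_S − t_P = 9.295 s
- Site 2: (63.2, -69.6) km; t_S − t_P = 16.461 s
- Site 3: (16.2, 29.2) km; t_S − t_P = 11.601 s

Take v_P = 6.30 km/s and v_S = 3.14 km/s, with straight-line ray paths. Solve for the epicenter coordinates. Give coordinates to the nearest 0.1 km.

(-30.4, -26.5)

Distance from S−P lag: d = Δt · v_P v_S / (v_P − v_S) = Δt · (6.30·3.14)/(6.30−3.14) ≈ 6.2601·Δt.
So d_Site 1 = 58.19, d_Site 2 = 103.05, d_Site 3 = 72.62 km.
Circle about each station: (x − 25.4)² + (y + 43.0)² = 58.19²; (x − 63.2)² + (y + 69.6)² = 103.05²; (x − 16.2)² + (y − 29.2)² = 72.62².
Subtracting pairs of circle equations eliminates x²+y² and gives linear equations (the radical axes):
75.6 x − 53.2 y = -888.99
-18.4 x + 144.4 y = -3266.67
Solving the 2×2 system: x ≈ -30.4, y ≈ -26.5 km.
Check against Site 1 (with the unrounded x, y): √((x − 25.4)²+(y + 43.0)²) = 58.19 ≈ 58.19 km. ✓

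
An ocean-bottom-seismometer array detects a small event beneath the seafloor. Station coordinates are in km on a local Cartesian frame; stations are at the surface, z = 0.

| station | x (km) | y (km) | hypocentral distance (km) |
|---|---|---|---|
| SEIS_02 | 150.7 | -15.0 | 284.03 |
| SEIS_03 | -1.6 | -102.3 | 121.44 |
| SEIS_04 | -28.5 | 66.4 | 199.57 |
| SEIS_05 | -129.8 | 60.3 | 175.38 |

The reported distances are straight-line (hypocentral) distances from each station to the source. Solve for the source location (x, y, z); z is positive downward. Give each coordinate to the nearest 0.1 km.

(-113.6, -108.0, 46.6)

Each station gives a sphere (x−x_i)² + (y−y_i)² + z² = d_i² (stations at z=0).
Subtracting the SEIS_02 sphere from SEIS_03 and SEIS_04: z² cancels, leaving linear equations in x and y:
-304.6 x − 174.6 y = 53457.73
-358.4 x + 162.8 y = 23130.58
Solving: x ≈ -113.596, y ≈ -107.998 km (keep extra digits for the depth step; rounded: -113.6, -108.0).
Then from the SEIS_02 sphere: z² = 284.03² − (x − 150.7)² − (y + 15.0)² with x = -113.596, y = -107.998, so z ≈ 46.605 ≈ 46.6 km.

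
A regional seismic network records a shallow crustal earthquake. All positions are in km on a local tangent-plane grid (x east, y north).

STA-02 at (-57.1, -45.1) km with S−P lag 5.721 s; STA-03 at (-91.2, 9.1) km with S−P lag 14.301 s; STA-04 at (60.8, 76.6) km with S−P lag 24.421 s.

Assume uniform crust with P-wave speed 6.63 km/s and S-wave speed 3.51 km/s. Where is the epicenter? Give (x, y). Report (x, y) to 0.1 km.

(-32.4, -79.9)

Distance from S−P lag: d = Δt · v_P v_S / (v_P − v_S) = Δt · (6.63·3.51)/(6.63−3.51) ≈ 7.4587·Δt.
So d_STA-02 = 42.67, d_STA-03 = 106.67, d_STA-04 = 182.15 km.
Circle about each station: (x + 57.1)² + (y + 45.1)² = 42.67²; (x + 91.2)² + (y − 9.1)² = 106.67²; (x − 60.8)² + (y − 76.6)² = 182.15².
Subtracting pairs of circle equations eliminates x²+y² and gives linear equations (the radical axes):
-68.2 x + 108.4 y = -6451.93
235.8 x + 243.4 y = -27088.11
Solving the 2×2 system: x ≈ -32.4, y ≈ -79.9 km.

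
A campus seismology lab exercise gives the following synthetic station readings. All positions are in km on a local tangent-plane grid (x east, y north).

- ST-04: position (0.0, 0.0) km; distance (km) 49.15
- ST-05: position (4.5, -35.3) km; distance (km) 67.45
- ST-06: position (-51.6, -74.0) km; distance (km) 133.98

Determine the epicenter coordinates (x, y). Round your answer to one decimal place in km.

(45.7, 18.1)

Circle about each station: x² + y² = 49.15²; (x − 4.5)² + (y + 35.3)² = 67.45²; (x + 51.6)² + (y + 74.0)² = 133.98².
Subtracting the ST-04 equation from the ST-05 and ST-06 equations removes the quadratic terms:
9.0 x − 70.6 y = -867.44
-103.2 x − 148.0 y = -7396.36
Solving the 2×2 system: x ≈ 45.7, y ≈ 18.1 km.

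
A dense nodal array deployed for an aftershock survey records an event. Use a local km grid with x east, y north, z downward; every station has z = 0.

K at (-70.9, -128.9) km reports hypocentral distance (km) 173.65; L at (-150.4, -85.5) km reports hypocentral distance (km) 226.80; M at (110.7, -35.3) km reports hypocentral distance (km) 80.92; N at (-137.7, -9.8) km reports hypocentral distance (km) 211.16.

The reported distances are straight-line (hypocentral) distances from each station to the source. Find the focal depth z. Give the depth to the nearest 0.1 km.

Each station gives a sphere (x−x_i)² + (y−y_i)² + z² = d_i² (stations at z=0).
Subtracting the K sphere from L and M: z² cancels, leaving linear equations in x and y:
-159.0 x + 86.8 y = -12995.53
363.2 x + 187.2 y = 15464.84
Solving: x ≈ 61.594, y ≈ -36.891 km (keep extra digits for the depth step; rounded: 61.6, -36.9).
Then from the K sphere: z² = 173.65² − (x + 70.9)² − (y + 128.9)² with x = 61.594, y = -36.891, so z ≈ 64.296 ≈ 64.3 km.

64.3 km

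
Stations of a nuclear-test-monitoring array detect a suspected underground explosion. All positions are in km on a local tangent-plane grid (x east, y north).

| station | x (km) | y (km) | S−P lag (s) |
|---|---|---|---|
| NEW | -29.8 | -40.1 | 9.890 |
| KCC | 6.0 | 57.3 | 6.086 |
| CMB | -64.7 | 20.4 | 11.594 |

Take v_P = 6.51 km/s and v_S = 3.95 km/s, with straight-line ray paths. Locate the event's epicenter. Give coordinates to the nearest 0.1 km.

x ≈ 51.7 km, y ≈ 16.7 km

Distance from S−P lag: d = Δt · v_P v_S / (v_P − v_S) = Δt · (6.51·3.95)/(6.51−3.95) ≈ 10.0447·Δt.
So d_NEW = 99.34, d_KCC = 61.13, d_CMB = 116.46 km.
Circle about each station: (x + 29.8)² + (y + 40.1)² = 99.34²; (x − 6.0)² + (y − 57.3)² = 61.13²; (x + 64.7)² + (y − 20.4)² = 116.46².
Subtracting the NEW equation from the KCC and CMB equations removes the quadratic terms:
71.6 x + 194.8 y = 6954.80
-69.8 x + 121.0 y = -1588.30
Solving the 2×2 system: x ≈ 51.7, y ≈ 16.7 km.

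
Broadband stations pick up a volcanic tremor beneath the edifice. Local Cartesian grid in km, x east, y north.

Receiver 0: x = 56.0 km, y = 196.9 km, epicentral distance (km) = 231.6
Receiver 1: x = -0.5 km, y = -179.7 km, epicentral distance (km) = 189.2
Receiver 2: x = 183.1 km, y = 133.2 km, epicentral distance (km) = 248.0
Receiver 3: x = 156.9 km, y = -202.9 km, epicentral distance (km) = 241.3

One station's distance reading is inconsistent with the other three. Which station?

Receiver 1

Solve using three stations at a time. Using Receiver 0, Receiver 2, Receiver 3 (subtract circle equations pairwise → linear system) gives (x, y) ≈ (-7.1, -25.9).
Distances from that point to each station vs reported:
  Receiver 0: calculated 231.6 vs reported 231.6 → residual 0.0 km
  Receiver 1: calculated 153.9 vs reported 189.2 → residual 35.3 km
  Receiver 2: calculated 248.0 vs reported 248.0 → residual 0.0 km
  Receiver 3: calculated 241.3 vs reported 241.3 → residual 0.0 km
Receiver 0, Receiver 2, Receiver 3 are mutually consistent (residuals ≈ 0); Receiver 1 is off by 35.3 km.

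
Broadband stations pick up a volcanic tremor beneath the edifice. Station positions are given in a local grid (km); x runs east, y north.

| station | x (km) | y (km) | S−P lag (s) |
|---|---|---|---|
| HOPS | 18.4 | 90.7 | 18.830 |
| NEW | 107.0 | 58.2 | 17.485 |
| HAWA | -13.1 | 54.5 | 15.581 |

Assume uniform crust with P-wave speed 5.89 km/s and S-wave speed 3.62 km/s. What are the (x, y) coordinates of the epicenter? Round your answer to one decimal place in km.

Distance from S−P lag: d = Δt · v_P v_S / (v_P − v_S) = Δt · (5.89·3.62)/(5.89−3.62) ≈ 9.3929·Δt.
So d_HOPS = 176.87, d_NEW = 164.23, d_HAWA = 146.35 km.
Circle about each station: (x − 18.4)² + (y − 90.7)² = 176.87²; (x − 107.0)² + (y − 58.2)² = 164.23²; (x + 13.1)² + (y − 54.5)² = 146.35².
Subtracting the HOPS equation from the NEW and HAWA equations removes the quadratic terms:
177.2 x − 65.0 y = 10582.69
-63.0 x − 72.4 y = 4441.48
Solving the 2×2 system: x ≈ 28.2, y ≈ -85.9 km.

28.2 km east, -85.9 km north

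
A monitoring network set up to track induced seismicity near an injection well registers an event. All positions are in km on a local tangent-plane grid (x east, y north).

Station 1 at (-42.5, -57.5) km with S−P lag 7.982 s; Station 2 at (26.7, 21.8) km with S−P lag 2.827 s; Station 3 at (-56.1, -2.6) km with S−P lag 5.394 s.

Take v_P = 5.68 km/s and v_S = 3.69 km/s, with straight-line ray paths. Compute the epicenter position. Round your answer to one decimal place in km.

Distance from S−P lag: d = Δt · v_P v_S / (v_P − v_S) = Δt · (5.68·3.69)/(5.68−3.69) ≈ 10.5323·Δt.
So d_Station 1 = 84.07, d_Station 2 = 29.77, d_Station 3 = 56.81 km.
Circle about each station: (x + 42.5)² + (y + 57.5)² = 84.07²; (x − 26.7)² + (y − 21.8)² = 29.77²; (x + 56.1)² + (y + 2.6)² = 56.81².
Subtracting the Station 1 equation from the Station 2 and Station 3 equations removes the quadratic terms:
138.4 x + 158.6 y = 2257.14
-27.2 x + 109.8 y = 1881.86
Solving the 2×2 system: x ≈ -2.6, y ≈ 16.5 km.

x ≈ -2.6 km, y ≈ 16.5 km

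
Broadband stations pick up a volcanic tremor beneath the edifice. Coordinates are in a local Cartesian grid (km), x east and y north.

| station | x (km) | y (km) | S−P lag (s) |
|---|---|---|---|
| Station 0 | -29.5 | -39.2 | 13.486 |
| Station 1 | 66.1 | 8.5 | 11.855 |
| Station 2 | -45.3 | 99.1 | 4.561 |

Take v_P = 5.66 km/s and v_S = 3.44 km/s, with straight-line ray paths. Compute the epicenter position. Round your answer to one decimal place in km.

(-11.5, 77.7)

Distance from S−P lag: d = Δt · v_P v_S / (v_P − v_S) = Δt · (5.66·3.44)/(5.66−3.44) ≈ 8.7705·Δt.
So d_Station 0 = 118.28, d_Station 1 = 103.97, d_Station 2 = 40.00 km.
Circle about each station: (x + 29.5)² + (y + 39.2)² = 118.28²; (x − 66.1)² + (y − 8.5)² = 103.97²; (x + 45.3)² + (y − 99.1)² = 40.00².
Subtracting pairs of circle equations eliminates x²+y² and gives linear equations (the radical axes):
191.2 x + 95.4 y = 5214.97
-31.6 x + 276.6 y = 21856.17
Solving the 2×2 system: x ≈ -11.5, y ≈ 77.7 km.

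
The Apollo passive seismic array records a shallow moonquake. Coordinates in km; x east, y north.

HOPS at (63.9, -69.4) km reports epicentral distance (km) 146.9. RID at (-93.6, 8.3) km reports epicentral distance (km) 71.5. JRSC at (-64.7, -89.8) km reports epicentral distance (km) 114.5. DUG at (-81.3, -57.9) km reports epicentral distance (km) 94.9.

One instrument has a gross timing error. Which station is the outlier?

HOPS

Solve using three stations at a time. Using RID, JRSC, DUG (subtract circle equations pairwise → linear system) gives (x, y) ≈ (-22.7, 16.6).
Distances from that point to each station vs reported:
  HOPS: calculated 122.1 vs reported 146.9 → residual 24.8 km
  RID: calculated 71.3 vs reported 71.5 → residual 0.2 km
  JRSC: calculated 114.4 vs reported 114.5 → residual 0.1 km
  DUG: calculated 94.8 vs reported 94.9 → residual 0.1 km
RID, JRSC, DUG are mutually consistent (residuals ≈ 0); HOPS is off by 24.8 km.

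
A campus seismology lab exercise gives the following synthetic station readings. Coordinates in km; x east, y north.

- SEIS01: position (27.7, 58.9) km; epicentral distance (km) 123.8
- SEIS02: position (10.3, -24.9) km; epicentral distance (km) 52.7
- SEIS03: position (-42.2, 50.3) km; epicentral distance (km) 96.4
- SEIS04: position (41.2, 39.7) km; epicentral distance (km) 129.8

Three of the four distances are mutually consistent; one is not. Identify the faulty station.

SEIS04

Solve using three stations at a time. Using SEIS01, SEIS02, SEIS03 (subtract circle equations pairwise → linear system) gives (x, y) ≈ (-38.0, -46.0).
Distances from that point to each station vs reported:
  SEIS01: calculated 123.8 vs reported 123.8 → residual 0.0 km
  SEIS02: calculated 52.7 vs reported 52.7 → residual 0.0 km
  SEIS03: calculated 96.4 vs reported 96.4 → residual 0.0 km
  SEIS04: calculated 116.7 vs reported 129.8 → residual 13.1 km
SEIS01, SEIS02, SEIS03 are mutually consistent (residuals ≈ 0); SEIS04 is off by 13.1 km.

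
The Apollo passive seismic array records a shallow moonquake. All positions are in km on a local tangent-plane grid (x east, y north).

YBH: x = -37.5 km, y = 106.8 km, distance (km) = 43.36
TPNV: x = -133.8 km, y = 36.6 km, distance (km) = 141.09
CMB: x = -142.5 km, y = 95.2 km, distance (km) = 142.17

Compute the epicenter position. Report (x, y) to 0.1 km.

Circle about each station: (x + 37.5)² + (y − 106.8)² = 43.36²; (x + 133.8)² + (y − 36.6)² = 141.09²; (x + 142.5)² + (y − 95.2)² = 142.17².
Subtracting pairs of circle equations eliminates x²+y² and gives linear equations (the radical axes):
-192.6 x − 140.4 y = -11596.79
-210.0 x − 23.2 y = -1775.42
Solving the 2×2 system: x ≈ -0.8, y ≈ 83.7 km.
Check against YBH (with the unrounded x, y): √((x + 37.5)²+(y − 106.8)²) = 43.38 ≈ 43.36 km. ✓

-0.8 km east, 83.7 km north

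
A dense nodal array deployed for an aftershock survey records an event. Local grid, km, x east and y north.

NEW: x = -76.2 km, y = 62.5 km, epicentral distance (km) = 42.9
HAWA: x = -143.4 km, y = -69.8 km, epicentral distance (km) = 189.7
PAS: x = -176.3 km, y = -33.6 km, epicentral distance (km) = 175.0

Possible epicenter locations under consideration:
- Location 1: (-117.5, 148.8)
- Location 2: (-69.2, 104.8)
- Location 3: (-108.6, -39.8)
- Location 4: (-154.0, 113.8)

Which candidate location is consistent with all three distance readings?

Location 2

For each candidate, compare |candidate − station| to the reported distance:
Location 1: residuals NEW 52.8, HAWA 30.4, PAS 16.6 → max 52.8 km
Location 2: residuals NEW 0.0, HAWA 0.0, PAS 0.0 → max 0.0 km
Location 3: residuals NEW 64.4, HAWA 143.8, PAS 107.0 → max 143.8 km
Location 4: residuals NEW 50.3, HAWA 5.8, PAS 25.9 → max 50.3 km
Only Location 2 has all residuals ≈ 0.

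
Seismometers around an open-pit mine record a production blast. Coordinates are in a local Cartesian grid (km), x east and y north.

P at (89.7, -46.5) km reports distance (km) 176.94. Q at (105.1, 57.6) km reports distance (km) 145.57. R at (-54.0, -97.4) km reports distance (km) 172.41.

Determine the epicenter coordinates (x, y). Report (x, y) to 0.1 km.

x ≈ -39.5 km, y ≈ 74.4 km

Circle about each station: (x − 89.7)² + (y + 46.5)² = 176.94²; (x − 105.1)² + (y − 57.6)² = 145.57²; (x + 54.0)² + (y + 97.4)² = 172.41².
Subtracting the P equation from the Q and R equations removes the quadratic terms:
30.8 x + 208.2 y = 14272.57
-287.4 x − 101.8 y = 3776.98
Solving the 2×2 system: x ≈ -39.5, y ≈ 74.4 km.
Check against P (with the unrounded x, y): √((x − 89.7)²+(y + 46.5)²) = 176.94 ≈ 176.94 km. ✓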